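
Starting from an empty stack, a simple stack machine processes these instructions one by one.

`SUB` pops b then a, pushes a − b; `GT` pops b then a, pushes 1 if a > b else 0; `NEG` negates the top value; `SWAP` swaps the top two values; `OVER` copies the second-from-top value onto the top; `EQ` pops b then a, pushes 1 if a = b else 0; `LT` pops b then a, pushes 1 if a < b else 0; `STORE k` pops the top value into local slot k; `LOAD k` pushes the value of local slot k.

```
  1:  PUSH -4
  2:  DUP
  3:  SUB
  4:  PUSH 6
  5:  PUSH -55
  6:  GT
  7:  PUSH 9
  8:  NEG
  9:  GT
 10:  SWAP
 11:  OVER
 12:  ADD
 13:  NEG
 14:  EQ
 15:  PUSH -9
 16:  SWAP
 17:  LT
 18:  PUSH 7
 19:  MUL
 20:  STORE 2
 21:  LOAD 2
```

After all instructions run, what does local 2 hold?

PUSH -4  → -4
DUP      → -4 -4
SUB      → 0
PUSH 6   → 0 6
PUSH -55 → 0 6 -55
GT       → 0 1
PUSH 9   → 0 1 9
NEG      → 0 1 -9
GT       → 0 1
SWAP     → 1 0
OVER     → 1 0 1
ADD      → 1 1
NEG      → 1 -1
EQ       → 0
PUSH -9  → 0 -9
SWAP     → -9 0
LT       → 1
PUSH 7   → 1 7
MUL      → 7
STORE 2  → (empty)
LOAD 2   → 7

7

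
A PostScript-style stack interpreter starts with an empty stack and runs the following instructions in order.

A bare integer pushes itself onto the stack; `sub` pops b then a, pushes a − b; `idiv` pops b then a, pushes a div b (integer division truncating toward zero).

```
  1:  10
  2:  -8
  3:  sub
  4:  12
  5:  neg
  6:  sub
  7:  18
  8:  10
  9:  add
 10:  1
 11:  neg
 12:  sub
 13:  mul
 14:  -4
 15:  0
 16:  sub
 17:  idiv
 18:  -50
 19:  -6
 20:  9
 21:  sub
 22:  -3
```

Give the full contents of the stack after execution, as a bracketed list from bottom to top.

[-217, -50, -15, -3]

10   : [10]
-8   : [10, -8]
sub  : [18]
12   : [18, 12]
neg  : [18, -12]
sub  : [30]
18   : [30, 18]
10   : [30, 18, 10]
add  : [30, 28]
1    : [30, 28, 1]
neg  : [30, 28, -1]
sub  : [30, 29]
mul  : [870]
-4   : [870, -4]
0    : [870, -4, 0]
sub  : [870, -4]
idiv : [-217]
-50  : [-217, -50]
-6   : [-217, -50, -6]
9    : [-217, -50, -6, 9]
sub  : [-217, -50, -15]
-3   : [-217, -50, -15, -3]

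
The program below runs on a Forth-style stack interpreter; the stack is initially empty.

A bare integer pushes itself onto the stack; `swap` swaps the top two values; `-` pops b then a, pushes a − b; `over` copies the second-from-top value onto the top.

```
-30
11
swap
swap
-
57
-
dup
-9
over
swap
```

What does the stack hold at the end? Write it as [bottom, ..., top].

-30  : [-30]
11   : [-30, 11]
swap : [11, -30]
swap : [-30, 11]
-    : [-41]
57   : [-41, 57]
-    : [-98]
dup  : [-98, -98]
-9   : [-98, -98, -9]
over : [-98, -98, -9, -98]
swap : [-98, -98, -98, -9]

[-98, -98, -98, -9]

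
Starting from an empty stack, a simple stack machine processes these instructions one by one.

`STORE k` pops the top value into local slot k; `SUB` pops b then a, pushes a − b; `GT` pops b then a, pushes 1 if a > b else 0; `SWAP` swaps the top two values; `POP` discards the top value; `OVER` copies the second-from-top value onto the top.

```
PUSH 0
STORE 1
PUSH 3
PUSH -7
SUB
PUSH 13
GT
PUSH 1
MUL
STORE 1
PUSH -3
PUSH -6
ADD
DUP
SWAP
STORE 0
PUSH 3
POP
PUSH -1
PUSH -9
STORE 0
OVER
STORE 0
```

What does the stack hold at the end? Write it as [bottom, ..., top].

[-9, -1]

PUSH 0  : 0
STORE 1 : (empty)
PUSH 3  : 3
PUSH -7 : 3 -7
SUB     : 10
PUSH 13 : 10 13
GT      : 0
PUSH 1  : 0 1
MUL     : 0
STORE 1 : (empty)
PUSH -3 : -3
PUSH -6 : -3 -6
ADD     : -9
DUP     : -9 -9
SWAP    : -9 -9
STORE 0 : -9
PUSH 3  : -9 3
POP     : -9
PUSH -1 : -9 -1
PUSH -9 : -9 -1 -9
STORE 0 : -9 -1
OVER    : -9 -1 -9
STORE 0 : -9 -1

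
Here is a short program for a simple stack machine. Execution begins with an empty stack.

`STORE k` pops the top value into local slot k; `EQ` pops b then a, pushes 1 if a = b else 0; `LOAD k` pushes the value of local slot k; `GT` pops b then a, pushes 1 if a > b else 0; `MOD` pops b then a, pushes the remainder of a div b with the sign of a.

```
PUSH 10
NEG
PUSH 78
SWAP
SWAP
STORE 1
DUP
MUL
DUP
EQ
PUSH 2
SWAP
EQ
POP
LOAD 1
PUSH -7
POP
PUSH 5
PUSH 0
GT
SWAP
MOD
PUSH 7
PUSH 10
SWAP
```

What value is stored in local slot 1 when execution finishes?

78

PUSH 10 -> [10]
NEG     -> [-10]
PUSH 78 -> [-10, 78]
SWAP    -> [78, -10]
SWAP    -> [-10, 78]
STORE 1 -> [-10]
DUP     -> [-10, -10]
MUL     -> [100]
DUP     -> [100, 100]
EQ      -> [1]
PUSH 2  -> [1, 2]
SWAP    -> [2, 1]
EQ      -> [0]
POP     -> []
LOAD 1  -> [78]
PUSH -7 -> [78, -7]
POP     -> [78]
PUSH 5  -> [78, 5]
PUSH 0  -> [78, 5, 0]
GT      -> [78, 1]
SWAP    -> [1, 78]
MOD     -> [1]
PUSH 7  -> [1, 7]
PUSH 10 -> [1, 7, 10]
SWAP    -> [1, 10, 7]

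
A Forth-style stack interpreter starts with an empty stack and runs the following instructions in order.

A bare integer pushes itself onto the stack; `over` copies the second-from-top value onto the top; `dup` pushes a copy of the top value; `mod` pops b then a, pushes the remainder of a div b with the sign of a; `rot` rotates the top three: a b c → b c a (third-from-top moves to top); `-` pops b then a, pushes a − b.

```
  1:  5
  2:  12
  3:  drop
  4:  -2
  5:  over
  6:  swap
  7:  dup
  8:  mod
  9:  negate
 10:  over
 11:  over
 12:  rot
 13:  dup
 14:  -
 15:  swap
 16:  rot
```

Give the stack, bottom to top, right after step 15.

[5, 5, 5, 0, 0]

5       5
12      5 12
drop    5
-2      5 -2
over    5 -2 5
swap    5 5 -2
dup     5 5 -2 -2
mod     5 5 0
negate  5 5 0
over    5 5 0 5
over    5 5 0 5 0
rot     5 5 5 0 0
dup     5 5 5 0 0 0
-       5 5 5 0 0
swap    5 5 5 0 0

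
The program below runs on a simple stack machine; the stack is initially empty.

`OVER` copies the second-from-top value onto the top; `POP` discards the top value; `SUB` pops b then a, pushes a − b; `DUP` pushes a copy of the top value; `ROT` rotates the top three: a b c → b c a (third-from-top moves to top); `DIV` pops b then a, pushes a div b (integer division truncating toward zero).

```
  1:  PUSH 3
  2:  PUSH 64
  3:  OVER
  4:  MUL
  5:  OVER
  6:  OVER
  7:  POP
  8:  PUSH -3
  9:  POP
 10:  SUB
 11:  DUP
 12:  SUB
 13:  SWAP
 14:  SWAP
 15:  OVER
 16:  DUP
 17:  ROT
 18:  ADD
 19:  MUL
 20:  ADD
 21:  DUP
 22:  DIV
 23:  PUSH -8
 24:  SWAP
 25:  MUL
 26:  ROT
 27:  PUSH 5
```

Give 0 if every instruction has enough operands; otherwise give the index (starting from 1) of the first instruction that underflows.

26

PUSH 3   [3]
PUSH 64  [3, 64]
OVER     [3, 64, 3]
MUL      [3, 192]
OVER     [3, 192, 3]
OVER     [3, 192, 3, 192]
POP      [3, 192, 3]
PUSH -3  [3, 192, 3, -3]
POP      [3, 192, 3]
SUB      [3, 189]
DUP      [3, 189, 189]
SUB      [3, 0]
SWAP     [0, 3]
SWAP     [3, 0]
OVER     [3, 0, 3]
DUP      [3, 0, 3, 3]
ROT      [3, 3, 3, 0]
ADD      [3, 3, 3]
MUL      [3, 9]
ADD      [12]
DUP      [12, 12]
DIV      [1]
PUSH -8  [1, -8]
SWAP     [-8, 1]
MUL      [-8]
ROT  — needs 3 operands, stack has 1 → underflow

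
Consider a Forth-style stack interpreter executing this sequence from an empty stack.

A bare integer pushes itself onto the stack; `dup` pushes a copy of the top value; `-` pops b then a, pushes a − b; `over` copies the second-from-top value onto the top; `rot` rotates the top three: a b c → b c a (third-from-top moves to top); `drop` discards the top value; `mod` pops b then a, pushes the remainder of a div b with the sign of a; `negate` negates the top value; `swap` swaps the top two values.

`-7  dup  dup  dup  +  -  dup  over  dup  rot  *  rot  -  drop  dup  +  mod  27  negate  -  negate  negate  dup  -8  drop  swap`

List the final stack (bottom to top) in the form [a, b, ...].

[20, 20]

-7     : [-7]
dup    : [-7, -7]
dup    : [-7, -7, -7]
dup    : [-7, -7, -7, -7]
+      : [-7, -7, -14]
-      : [-7, 7]
dup    : [-7, 7, 7]
over   : [-7, 7, 7, 7]
dup    : [-7, 7, 7, 7, 7]
rot    : [-7, 7, 7, 7, 7]
*      : [-7, 7, 7, 49]
rot    : [-7, 7, 49, 7]
-      : [-7, 7, 42]
drop   : [-7, 7]
dup    : [-7, 7, 7]
+      : [-7, 14]
mod    : [-7]
27     : [-7, 27]
negate : [-7, -27]
-      : [20]
negate : [-20]
negate : [20]
dup    : [20, 20]
-8     : [20, 20, -8]
drop   : [20, 20]
swap   : [20, 20]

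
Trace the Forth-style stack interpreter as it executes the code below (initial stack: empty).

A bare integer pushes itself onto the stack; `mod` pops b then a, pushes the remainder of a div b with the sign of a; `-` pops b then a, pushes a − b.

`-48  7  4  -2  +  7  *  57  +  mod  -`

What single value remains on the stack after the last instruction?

-55

-48  [-48]
7    [-48, 7]
4    [-48, 7, 4]
-2   [-48, 7, 4, -2]
+    [-48, 7, 2]
7    [-48, 7, 2, 7]
*    [-48, 7, 14]
57   [-48, 7, 14, 57]
+    [-48, 7, 71]
mod  [-48, 7]
-    [-55]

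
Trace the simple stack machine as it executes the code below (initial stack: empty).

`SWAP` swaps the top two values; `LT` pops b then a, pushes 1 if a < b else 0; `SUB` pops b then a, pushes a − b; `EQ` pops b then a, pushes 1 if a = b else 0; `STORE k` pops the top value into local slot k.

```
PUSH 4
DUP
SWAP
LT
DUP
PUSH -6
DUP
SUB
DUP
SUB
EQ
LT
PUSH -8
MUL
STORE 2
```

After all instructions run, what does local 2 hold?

-8

PUSH 4   [4]
DUP      [4, 4]
SWAP     [4, 4]
LT       [0]
DUP      [0, 0]
PUSH -6  [0, 0, -6]
DUP      [0, 0, -6, -6]
SUB      [0, 0, 0]
DUP      [0, 0, 0, 0]
SUB      [0, 0, 0]
EQ       [0, 1]
LT       [1]
PUSH -8  [1, -8]
MUL      [-8]
STORE 2  []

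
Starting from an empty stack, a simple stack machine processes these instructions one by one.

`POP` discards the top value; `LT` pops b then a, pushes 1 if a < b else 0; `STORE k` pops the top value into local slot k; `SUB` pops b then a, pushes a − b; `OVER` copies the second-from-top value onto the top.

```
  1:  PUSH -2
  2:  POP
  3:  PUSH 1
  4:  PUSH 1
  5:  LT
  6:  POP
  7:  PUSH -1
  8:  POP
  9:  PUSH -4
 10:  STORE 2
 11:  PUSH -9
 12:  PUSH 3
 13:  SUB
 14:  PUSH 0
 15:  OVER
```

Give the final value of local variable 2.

PUSH -2 -> -2
POP     -> (empty)
PUSH 1  -> 1
PUSH 1  -> 1 1
LT      -> 0
POP     -> (empty)
PUSH -1 -> -1
POP     -> (empty)
PUSH -4 -> -4
STORE 2 -> (empty)
PUSH -9 -> -9
PUSH 3  -> -9 3
SUB     -> -12
PUSH 0  -> -12 0
OVER    -> -12 0 -12

-4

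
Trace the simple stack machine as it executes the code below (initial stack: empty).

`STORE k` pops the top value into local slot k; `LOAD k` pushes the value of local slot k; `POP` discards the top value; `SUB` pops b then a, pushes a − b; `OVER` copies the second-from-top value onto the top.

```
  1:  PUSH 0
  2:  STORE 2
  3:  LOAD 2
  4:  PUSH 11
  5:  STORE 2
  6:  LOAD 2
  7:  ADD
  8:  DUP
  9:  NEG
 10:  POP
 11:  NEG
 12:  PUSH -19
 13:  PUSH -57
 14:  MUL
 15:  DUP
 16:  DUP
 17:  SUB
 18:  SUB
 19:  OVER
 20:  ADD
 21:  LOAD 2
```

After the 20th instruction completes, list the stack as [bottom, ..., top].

PUSH 0   : 0
STORE 2  : (empty)
LOAD 2   : 0
PUSH 11  : 0 11
STORE 2  : 0
LOAD 2   : 0 11
ADD      : 11
DUP      : 11 11
NEG      : 11 -11
POP      : 11
NEG      : -11
PUSH -19 : -11 -19
PUSH -57 : -11 -19 -57
MUL      : -11 1083
DUP      : -11 1083 1083
DUP      : -11 1083 1083 1083
SUB      : -11 1083 0
SUB      : -11 1083
OVER     : -11 1083 -11
ADD      : -11 1072

[-11, 1072]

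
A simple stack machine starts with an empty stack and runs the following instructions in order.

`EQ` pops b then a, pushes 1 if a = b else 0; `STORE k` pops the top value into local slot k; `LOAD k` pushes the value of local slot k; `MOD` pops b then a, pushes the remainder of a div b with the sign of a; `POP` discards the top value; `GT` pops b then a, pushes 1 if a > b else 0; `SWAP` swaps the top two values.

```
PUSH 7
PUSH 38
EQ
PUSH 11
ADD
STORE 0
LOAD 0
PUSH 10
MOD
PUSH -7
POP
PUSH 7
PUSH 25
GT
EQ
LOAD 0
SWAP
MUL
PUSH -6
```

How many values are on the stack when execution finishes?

PUSH 7   [7]
PUSH 38  [7, 38]
EQ       [0]
PUSH 11  [0, 11]
ADD      [11]
STORE 0  []
LOAD 0   [11]
PUSH 10  [11, 10]
MOD      [1]
PUSH -7  [1, -7]
POP      [1]
PUSH 7   [1, 7]
PUSH 25  [1, 7, 25]
GT       [1, 0]
EQ       [0]
LOAD 0   [0, 11]
SWAP     [11, 0]
MUL      [0]
PUSH -6  [0, -6]

2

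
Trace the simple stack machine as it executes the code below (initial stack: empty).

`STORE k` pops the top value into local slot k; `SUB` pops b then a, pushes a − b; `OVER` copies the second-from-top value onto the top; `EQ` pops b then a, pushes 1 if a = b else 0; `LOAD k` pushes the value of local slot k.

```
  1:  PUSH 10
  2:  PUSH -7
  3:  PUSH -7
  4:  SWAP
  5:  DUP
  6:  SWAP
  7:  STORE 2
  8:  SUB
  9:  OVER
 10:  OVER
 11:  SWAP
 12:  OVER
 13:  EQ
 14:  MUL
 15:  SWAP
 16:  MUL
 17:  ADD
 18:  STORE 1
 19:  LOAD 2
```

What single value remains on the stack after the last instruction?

PUSH 10 → 10
PUSH -7 → 10 -7
PUSH -7 → 10 -7 -7
SWAP    → 10 -7 -7
DUP     → 10 -7 -7 -7
SWAP    → 10 -7 -7 -7
STORE 2 → 10 -7 -7
SUB     → 10 0
OVER    → 10 0 10
OVER    → 10 0 10 0
SWAP    → 10 0 0 10
OVER    → 10 0 0 10 0
EQ      → 10 0 0 0
MUL     → 10 0 0
SWAP    → 10 0 0
MUL     → 10 0
ADD     → 10
STORE 1 → (empty)
LOAD 2  → -7

-7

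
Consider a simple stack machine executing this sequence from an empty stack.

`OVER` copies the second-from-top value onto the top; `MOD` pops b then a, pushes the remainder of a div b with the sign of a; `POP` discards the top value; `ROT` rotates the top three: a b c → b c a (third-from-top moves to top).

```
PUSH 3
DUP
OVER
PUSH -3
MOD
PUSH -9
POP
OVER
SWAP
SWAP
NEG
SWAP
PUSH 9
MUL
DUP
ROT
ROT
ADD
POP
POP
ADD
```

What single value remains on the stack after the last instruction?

PUSH 3   3
DUP      3 3
OVER     3 3 3
PUSH -3  3 3 3 -3
MOD      3 3 0
PUSH -9  3 3 0 -9
POP      3 3 0
OVER     3 3 0 3
SWAP     3 3 3 0
SWAP     3 3 0 3
NEG      3 3 0 -3
SWAP     3 3 -3 0
PUSH 9   3 3 -3 0 9
MUL      3 3 -3 0
DUP      3 3 -3 0 0
ROT      3 3 0 0 -3
ROT      3 3 0 -3 0
ADD      3 3 0 -3
POP      3 3 0
POP      3 3
ADD      6

6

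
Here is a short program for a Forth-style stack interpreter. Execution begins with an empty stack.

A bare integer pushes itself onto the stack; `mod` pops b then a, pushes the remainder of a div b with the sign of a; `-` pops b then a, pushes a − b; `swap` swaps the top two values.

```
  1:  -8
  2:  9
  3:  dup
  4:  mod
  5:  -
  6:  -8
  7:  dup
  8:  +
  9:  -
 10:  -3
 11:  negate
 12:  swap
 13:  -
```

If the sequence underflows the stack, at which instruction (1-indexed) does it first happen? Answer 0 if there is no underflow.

0

-8     → [-8]
9      → [-8, 9]
dup    → [-8, 9, 9]
mod    → [-8, 0]
-      → [-8]
-8     → [-8, -8]
dup    → [-8, -8, -8]
+      → [-8, -16]
-      → [8]
-3     → [8, -3]
negate → [8, 3]
swap   → [3, 8]
-      → [-5]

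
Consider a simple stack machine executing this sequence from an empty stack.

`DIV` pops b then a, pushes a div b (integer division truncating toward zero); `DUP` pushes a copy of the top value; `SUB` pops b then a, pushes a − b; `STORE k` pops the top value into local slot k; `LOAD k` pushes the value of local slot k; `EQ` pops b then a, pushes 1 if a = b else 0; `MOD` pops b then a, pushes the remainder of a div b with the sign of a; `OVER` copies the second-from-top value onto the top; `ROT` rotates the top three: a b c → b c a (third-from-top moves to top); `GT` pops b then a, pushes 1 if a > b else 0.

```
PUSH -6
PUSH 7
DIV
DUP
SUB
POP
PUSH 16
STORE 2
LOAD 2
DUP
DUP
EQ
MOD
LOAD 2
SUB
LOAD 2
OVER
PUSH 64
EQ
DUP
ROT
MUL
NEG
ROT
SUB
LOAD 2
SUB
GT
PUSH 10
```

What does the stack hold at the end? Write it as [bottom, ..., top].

[0, 10]

PUSH -6 → [-6]
PUSH 7  → [-6, 7]
DIV     → [0]
DUP     → [0, 0]
SUB     → [0]
POP     → []
PUSH 16 → [16]
STORE 2 → []
LOAD 2  → [16]
DUP     → [16, 16]
DUP     → [16, 16, 16]
EQ      → [16, 1]
MOD     → [0]
LOAD 2  → [0, 16]
SUB     → [-16]
LOAD 2  → [-16, 16]
OVER    → [-16, 16, -16]
PUSH 64 → [-16, 16, -16, 64]
EQ      → [-16, 16, 0]
DUP     → [-16, 16, 0, 0]
ROT     → [-16, 0, 0, 16]
MUL     → [-16, 0, 0]
NEG     → [-16, 0, 0]
ROT     → [0, 0, -16]
SUB     → [0, 16]
LOAD 2  → [0, 16, 16]
SUB     → [0, 0]
GT      → [0]
PUSH 10 → [0, 10]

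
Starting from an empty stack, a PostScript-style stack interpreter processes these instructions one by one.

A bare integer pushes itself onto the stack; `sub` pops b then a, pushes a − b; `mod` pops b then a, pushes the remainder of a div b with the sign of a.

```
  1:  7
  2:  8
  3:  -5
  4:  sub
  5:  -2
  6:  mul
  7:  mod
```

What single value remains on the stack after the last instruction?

7    7
8    7 8
-5   7 8 -5
sub  7 13
-2   7 13 -2
mul  7 -26
mod  7

7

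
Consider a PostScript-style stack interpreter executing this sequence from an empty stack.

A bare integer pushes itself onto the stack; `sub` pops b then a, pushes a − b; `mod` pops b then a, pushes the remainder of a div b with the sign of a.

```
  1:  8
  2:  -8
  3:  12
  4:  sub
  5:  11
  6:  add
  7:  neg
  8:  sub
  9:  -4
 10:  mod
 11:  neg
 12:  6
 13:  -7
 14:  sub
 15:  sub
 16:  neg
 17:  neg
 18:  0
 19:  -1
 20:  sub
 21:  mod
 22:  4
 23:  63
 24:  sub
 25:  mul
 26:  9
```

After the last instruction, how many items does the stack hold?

2

8    [8]
-8   [8, -8]
12   [8, -8, 12]
sub  [8, -20]
11   [8, -20, 11]
add  [8, -9]
neg  [8, 9]
sub  [-1]
-4   [-1, -4]
mod  [-1]
neg  [1]
6    [1, 6]
-7   [1, 6, -7]
sub  [1, 13]
sub  [-12]
neg  [12]
neg  [-12]
0    [-12, 0]
-1   [-12, 0, -1]
sub  [-12, 1]
mod  [0]
4    [0, 4]
63   [0, 4, 63]
sub  [0, -59]
mul  [0]
9    [0, 9]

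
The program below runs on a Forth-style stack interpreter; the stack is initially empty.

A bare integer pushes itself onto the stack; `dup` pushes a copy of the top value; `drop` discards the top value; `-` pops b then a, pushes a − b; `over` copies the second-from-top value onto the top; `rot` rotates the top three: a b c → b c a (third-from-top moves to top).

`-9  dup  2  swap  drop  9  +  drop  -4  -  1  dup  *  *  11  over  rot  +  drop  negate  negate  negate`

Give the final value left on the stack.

-9     → -9
dup    → -9 -9
2      → -9 -9 2
swap   → -9 2 -9
drop   → -9 2
9      → -9 2 9
+      → -9 11
drop   → -9
-4     → -9 -4
-      → -5
1      → -5 1
dup    → -5 1 1
*      → -5 1
*      → -5
11     → -5 11
over   → -5 11 -5
rot    → 11 -5 -5
+      → 11 -10
drop   → 11
negate → -11
negate → 11
negate → -11

-11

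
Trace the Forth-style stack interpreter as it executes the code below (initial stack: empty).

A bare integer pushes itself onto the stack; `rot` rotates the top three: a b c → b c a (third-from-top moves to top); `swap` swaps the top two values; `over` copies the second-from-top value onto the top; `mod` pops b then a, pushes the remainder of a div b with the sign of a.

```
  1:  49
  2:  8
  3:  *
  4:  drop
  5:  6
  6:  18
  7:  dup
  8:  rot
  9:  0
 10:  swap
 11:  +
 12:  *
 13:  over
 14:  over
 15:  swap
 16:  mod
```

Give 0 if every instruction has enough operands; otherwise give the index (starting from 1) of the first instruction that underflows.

49   -> 49
8    -> 49 8
*    -> 392
drop -> (empty)
6    -> 6
18   -> 6 18
dup  -> 6 18 18
rot  -> 18 18 6
0    -> 18 18 6 0
swap -> 18 18 0 6
+    -> 18 18 6
*    -> 18 108
over -> 18 108 18
over -> 18 108 18 108
swap -> 18 108 108 18
mod  -> 18 108 0

0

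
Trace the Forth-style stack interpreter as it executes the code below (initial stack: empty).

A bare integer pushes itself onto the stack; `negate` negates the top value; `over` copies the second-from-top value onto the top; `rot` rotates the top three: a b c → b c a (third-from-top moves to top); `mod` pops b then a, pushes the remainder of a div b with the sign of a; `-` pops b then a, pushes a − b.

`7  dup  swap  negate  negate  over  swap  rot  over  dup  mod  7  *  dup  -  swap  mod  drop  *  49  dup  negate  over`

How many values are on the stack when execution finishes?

7      : 7
dup    : 7 7
swap   : 7 7
negate : 7 -7
negate : 7 7
over   : 7 7 7
swap   : 7 7 7
rot    : 7 7 7
over   : 7 7 7 7
dup    : 7 7 7 7 7
mod    : 7 7 7 0
7      : 7 7 7 0 7
*      : 7 7 7 0
dup    : 7 7 7 0 0
-      : 7 7 7 0
swap   : 7 7 0 7
mod    : 7 7 0
drop   : 7 7
*      : 49
49     : 49 49
dup    : 49 49 49
negate : 49 49 -49
over   : 49 49 -49 49

4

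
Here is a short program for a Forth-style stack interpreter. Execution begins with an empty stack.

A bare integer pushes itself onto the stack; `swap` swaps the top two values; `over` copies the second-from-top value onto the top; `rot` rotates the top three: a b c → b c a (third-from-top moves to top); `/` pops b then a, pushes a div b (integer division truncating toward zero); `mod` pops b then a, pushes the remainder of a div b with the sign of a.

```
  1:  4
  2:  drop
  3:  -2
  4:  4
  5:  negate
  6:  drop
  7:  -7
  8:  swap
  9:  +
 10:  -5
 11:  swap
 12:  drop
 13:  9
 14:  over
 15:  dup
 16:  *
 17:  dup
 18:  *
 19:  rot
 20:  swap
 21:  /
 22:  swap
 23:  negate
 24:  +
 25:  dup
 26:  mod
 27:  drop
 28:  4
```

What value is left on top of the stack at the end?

4      : [4]
drop   : []
-2     : [-2]
4      : [-2, 4]
negate : [-2, -4]
drop   : [-2]
-7     : [-2, -7]
swap   : [-7, -2]
+      : [-9]
-5     : [-9, -5]
swap   : [-5, -9]
drop   : [-5]
9      : [-5, 9]
over   : [-5, 9, -5]
dup    : [-5, 9, -5, -5]
*      : [-5, 9, 25]
dup    : [-5, 9, 25, 25]
*      : [-5, 9, 625]
rot    : [9, 625, -5]
swap   : [9, -5, 625]
/      : [9, 0]
swap   : [0, 9]
negate : [0, -9]
+      : [-9]
dup    : [-9, -9]
mod    : [0]
drop   : []
4      : [4]

4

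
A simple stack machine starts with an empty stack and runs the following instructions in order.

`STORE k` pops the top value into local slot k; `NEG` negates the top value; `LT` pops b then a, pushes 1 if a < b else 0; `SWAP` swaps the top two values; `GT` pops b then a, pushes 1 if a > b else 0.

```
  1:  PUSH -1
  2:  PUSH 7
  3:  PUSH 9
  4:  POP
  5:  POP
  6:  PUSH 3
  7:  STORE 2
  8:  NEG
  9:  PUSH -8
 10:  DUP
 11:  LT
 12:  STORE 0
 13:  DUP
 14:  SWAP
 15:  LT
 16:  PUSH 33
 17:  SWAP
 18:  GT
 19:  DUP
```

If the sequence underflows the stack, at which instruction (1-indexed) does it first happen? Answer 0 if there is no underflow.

PUSH -1  [-1]
PUSH 7   [-1, 7]
PUSH 9   [-1, 7, 9]
POP      [-1, 7]
POP      [-1]
PUSH 3   [-1, 3]
STORE 2  [-1]
NEG      [1]
PUSH -8  [1, -8]
DUP      [1, -8, -8]
LT       [1, 0]
STORE 0  [1]
DUP      [1, 1]
SWAP     [1, 1]
LT       [0]
PUSH 33  [0, 33]
SWAP     [33, 0]
GT       [1]
DUP      [1, 1]

0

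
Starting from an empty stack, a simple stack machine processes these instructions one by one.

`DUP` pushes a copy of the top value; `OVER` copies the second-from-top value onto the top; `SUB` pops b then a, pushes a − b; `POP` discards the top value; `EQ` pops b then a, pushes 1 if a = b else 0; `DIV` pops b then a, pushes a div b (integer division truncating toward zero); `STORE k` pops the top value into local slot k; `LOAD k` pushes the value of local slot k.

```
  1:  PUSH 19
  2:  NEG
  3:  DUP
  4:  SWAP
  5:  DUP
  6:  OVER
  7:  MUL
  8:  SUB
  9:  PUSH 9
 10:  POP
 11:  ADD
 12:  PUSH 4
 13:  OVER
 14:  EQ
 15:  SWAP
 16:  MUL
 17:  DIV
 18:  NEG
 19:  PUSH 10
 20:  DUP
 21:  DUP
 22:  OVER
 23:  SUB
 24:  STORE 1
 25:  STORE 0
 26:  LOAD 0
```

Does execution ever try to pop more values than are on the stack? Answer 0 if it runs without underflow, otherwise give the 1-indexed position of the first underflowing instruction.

17

PUSH 19 → 19
NEG     → -19
DUP     → -19 -19
SWAP    → -19 -19
DUP     → -19 -19 -19
OVER    → -19 -19 -19 -19
MUL     → -19 -19 361
SUB     → -19 -380
PUSH 9  → -19 -380 9
POP     → -19 -380
ADD     → -399
PUSH 4  → -399 4
OVER    → -399 4 -399
EQ      → -399 0
SWAP    → 0 -399
MUL     → 0
DIV  — needs 2 operands, stack has 1 → underflow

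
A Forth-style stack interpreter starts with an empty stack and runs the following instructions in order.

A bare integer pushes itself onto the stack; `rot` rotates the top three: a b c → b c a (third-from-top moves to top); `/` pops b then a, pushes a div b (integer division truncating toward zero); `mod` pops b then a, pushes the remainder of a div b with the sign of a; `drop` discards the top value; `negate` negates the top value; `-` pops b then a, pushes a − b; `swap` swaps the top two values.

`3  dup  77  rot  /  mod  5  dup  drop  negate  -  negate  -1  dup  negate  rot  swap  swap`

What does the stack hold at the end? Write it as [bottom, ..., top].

3      : [3]
dup    : [3, 3]
77     : [3, 3, 77]
rot    : [3, 77, 3]
/      : [3, 25]
mod    : [3]
5      : [3, 5]
dup    : [3, 5, 5]
drop   : [3, 5]
negate : [3, -5]
-      : [8]
negate : [-8]
-1     : [-8, -1]
dup    : [-8, -1, -1]
negate : [-8, -1, 1]
rot    : [-1, 1, -8]
swap   : [-1, -8, 1]
swap   : [-1, 1, -8]

[-1, 1, -8]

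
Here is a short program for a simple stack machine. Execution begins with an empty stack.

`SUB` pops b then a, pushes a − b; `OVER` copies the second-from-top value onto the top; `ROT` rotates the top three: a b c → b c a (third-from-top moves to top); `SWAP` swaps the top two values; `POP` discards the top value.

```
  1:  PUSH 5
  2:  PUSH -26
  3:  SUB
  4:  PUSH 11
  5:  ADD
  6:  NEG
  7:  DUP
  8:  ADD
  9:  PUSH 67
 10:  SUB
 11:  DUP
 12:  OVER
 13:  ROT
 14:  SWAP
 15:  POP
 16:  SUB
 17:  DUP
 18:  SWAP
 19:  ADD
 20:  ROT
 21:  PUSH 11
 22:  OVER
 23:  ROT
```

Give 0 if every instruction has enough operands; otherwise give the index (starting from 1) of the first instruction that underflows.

PUSH 5   → [5]
PUSH -26 → [5, -26]
SUB      → [31]
PUSH 11  → [31, 11]
ADD      → [42]
NEG      → [-42]
DUP      → [-42, -42]
ADD      → [-84]
PUSH 67  → [-84, 67]
SUB      → [-151]
DUP      → [-151, -151]
OVER     → [-151, -151, -151]
ROT      → [-151, -151, -151]
SWAP     → [-151, -151, -151]
POP      → [-151, -151]
SUB      → [0]
DUP      → [0, 0]
SWAP     → [0, 0]
ADD      → [0]
ROT  — needs 3 operands, stack has 1 → underflow

20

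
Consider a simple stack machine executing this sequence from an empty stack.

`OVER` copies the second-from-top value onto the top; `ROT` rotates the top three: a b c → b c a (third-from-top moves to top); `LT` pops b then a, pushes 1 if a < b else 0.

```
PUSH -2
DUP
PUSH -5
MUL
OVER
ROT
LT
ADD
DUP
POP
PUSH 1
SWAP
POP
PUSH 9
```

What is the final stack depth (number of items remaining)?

PUSH -2  [-2]
DUP      [-2, -2]
PUSH -5  [-2, -2, -5]
MUL      [-2, 10]
OVER     [-2, 10, -2]
ROT      [10, -2, -2]
LT       [10, 0]
ADD      [10]
DUP      [10, 10]
POP      [10]
PUSH 1   [10, 1]
SWAP     [1, 10]
POP      [1]
PUSH 9   [1, 9]

2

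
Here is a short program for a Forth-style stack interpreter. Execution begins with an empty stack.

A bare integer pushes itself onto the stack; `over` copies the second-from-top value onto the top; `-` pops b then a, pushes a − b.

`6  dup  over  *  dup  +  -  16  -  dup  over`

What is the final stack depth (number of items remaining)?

6    -> 6
dup  -> 6 6
over -> 6 6 6
*    -> 6 36
dup  -> 6 36 36
+    -> 6 72
-    -> -66
16   -> -66 16
-    -> -82
dup  -> -82 -82
over -> -82 -82 -82

3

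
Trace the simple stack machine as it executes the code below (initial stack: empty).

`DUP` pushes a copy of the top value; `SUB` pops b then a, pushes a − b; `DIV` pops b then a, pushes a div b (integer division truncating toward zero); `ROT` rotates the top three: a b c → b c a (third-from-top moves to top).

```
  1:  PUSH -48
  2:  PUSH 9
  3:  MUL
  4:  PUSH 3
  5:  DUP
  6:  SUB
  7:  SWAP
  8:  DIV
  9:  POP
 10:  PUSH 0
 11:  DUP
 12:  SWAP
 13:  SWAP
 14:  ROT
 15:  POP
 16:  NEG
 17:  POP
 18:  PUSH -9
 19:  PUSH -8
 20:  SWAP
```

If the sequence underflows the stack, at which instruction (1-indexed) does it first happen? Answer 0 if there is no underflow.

14

PUSH -48  [-48]
PUSH 9    [-48, 9]
MUL       [-432]
PUSH 3    [-432, 3]
DUP       [-432, 3, 3]
SUB       [-432, 0]
SWAP      [0, -432]
DIV       [0]
POP       []
PUSH 0    [0]
DUP       [0, 0]
SWAP      [0, 0]
SWAP      [0, 0]
ROT  — needs 3 operands, stack has 2 → underflow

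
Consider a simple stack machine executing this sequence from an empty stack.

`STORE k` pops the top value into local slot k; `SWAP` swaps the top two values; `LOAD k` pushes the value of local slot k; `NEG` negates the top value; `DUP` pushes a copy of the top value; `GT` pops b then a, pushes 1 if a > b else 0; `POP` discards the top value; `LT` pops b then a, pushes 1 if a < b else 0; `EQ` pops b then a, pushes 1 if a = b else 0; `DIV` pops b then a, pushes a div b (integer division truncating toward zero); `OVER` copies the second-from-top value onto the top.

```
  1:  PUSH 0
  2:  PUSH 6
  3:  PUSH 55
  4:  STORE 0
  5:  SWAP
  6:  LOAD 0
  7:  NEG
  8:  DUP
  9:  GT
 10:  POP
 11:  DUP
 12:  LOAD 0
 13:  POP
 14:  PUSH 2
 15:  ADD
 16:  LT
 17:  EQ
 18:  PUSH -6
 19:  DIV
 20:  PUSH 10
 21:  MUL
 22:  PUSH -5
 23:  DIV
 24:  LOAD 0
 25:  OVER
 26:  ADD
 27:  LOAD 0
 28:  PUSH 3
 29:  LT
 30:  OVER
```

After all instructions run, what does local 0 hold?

55

PUSH 0  -> [0]
PUSH 6  -> [0, 6]
PUSH 55 -> [0, 6, 55]
STORE 0 -> [0, 6]
SWAP    -> [6, 0]
LOAD 0  -> [6, 0, 55]
NEG     -> [6, 0, -55]
DUP     -> [6, 0, -55, -55]
GT      -> [6, 0, 0]
POP     -> [6, 0]
DUP     -> [6, 0, 0]
LOAD 0  -> [6, 0, 0, 55]
POP     -> [6, 0, 0]
PUSH 2  -> [6, 0, 0, 2]
ADD     -> [6, 0, 2]
LT      -> [6, 1]
EQ      -> [0]
PUSH -6 -> [0, -6]
DIV     -> [0]
PUSH 10 -> [0, 10]
MUL     -> [0]
PUSH -5 -> [0, -5]
DIV     -> [0]
LOAD 0  -> [0, 55]
OVER    -> [0, 55, 0]
ADD     -> [0, 55]
LOAD 0  -> [0, 55, 55]
PUSH 3  -> [0, 55, 55, 3]
LT      -> [0, 55, 0]
OVER    -> [0, 55, 0, 55]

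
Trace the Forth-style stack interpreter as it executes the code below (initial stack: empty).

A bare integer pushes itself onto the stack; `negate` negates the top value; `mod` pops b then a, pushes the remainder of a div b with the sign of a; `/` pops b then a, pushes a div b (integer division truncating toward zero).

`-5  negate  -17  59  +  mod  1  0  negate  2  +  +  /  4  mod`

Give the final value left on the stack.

-5     → -5
negate → 5
-17    → 5 -17
59     → 5 -17 59
+      → 5 42
mod    → 5
1      → 5 1
0      → 5 1 0
negate → 5 1 0
2      → 5 1 0 2
+      → 5 1 2
+      → 5 3
/      → 1
4      → 1 4
mod    → 1

1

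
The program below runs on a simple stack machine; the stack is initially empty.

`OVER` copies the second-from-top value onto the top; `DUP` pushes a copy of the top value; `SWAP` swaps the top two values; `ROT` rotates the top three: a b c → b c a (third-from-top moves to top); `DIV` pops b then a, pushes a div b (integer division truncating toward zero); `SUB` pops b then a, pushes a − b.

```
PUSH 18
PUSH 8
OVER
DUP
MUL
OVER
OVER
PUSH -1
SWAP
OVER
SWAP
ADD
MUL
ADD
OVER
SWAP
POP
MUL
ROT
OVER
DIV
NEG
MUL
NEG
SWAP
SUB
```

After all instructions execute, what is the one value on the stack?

-8

PUSH 18 -> 18
PUSH 8  -> 18 8
OVER    -> 18 8 18
DUP     -> 18 8 18 18
MUL     -> 18 8 324
OVER    -> 18 8 324 8
OVER    -> 18 8 324 8 324
PUSH -1 -> 18 8 324 8 324 -1
SWAP    -> 18 8 324 8 -1 324
OVER    -> 18 8 324 8 -1 324 -1
SWAP    -> 18 8 324 8 -1 -1 324
ADD     -> 18 8 324 8 -1 323
MUL     -> 18 8 324 8 -323
ADD     -> 18 8 324 -315
OVER    -> 18 8 324 -315 324
SWAP    -> 18 8 324 324 -315
POP     -> 18 8 324 324
MUL     -> 18 8 104976
ROT     -> 8 104976 18
OVER    -> 8 104976 18 104976
DIV     -> 8 104976 0
NEG     -> 8 104976 0
MUL     -> 8 0
NEG     -> 8 0
SWAP    -> 0 8
SUB     -> -8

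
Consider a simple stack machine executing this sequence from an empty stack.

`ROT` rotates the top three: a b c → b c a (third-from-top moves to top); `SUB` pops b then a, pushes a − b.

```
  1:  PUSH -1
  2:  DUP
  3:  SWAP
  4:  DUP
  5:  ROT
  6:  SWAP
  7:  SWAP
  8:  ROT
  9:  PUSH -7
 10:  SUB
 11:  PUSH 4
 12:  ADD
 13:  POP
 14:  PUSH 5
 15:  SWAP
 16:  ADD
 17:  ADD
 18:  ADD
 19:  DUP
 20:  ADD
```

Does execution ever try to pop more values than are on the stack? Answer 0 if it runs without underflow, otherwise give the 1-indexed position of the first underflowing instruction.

PUSH -1 -> [-1]
DUP     -> [-1, -1]
SWAP    -> [-1, -1]
DUP     -> [-1, -1, -1]
ROT     -> [-1, -1, -1]
SWAP    -> [-1, -1, -1]
SWAP    -> [-1, -1, -1]
ROT     -> [-1, -1, -1]
PUSH -7 -> [-1, -1, -1, -7]
SUB     -> [-1, -1, 6]
PUSH 4  -> [-1, -1, 6, 4]
ADD     -> [-1, -1, 10]
POP     -> [-1, -1]
PUSH 5  -> [-1, -1, 5]
SWAP    -> [-1, 5, -1]
ADD     -> [-1, 4]
ADD     -> [3]
ADD  — needs 2 operands, stack has 1 → underflow

18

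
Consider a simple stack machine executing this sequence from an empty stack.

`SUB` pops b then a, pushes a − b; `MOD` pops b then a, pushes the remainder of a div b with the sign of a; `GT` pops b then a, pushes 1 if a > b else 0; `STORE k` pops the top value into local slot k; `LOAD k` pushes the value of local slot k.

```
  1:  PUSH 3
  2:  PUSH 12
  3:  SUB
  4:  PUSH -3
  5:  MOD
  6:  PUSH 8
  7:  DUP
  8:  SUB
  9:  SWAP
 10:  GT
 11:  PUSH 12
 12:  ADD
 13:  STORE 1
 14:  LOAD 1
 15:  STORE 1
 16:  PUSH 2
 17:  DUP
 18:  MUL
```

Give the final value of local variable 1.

12

PUSH 3  : 3
PUSH 12 : 3 12
SUB     : -9
PUSH -3 : -9 -3
MOD     : 0
PUSH 8  : 0 8
DUP     : 0 8 8
SUB     : 0 0
SWAP    : 0 0
GT      : 0
PUSH 12 : 0 12
ADD     : 12
STORE 1 : (empty)
LOAD 1  : 12
STORE 1 : (empty)
PUSH 2  : 2
DUP     : 2 2
MUL     : 4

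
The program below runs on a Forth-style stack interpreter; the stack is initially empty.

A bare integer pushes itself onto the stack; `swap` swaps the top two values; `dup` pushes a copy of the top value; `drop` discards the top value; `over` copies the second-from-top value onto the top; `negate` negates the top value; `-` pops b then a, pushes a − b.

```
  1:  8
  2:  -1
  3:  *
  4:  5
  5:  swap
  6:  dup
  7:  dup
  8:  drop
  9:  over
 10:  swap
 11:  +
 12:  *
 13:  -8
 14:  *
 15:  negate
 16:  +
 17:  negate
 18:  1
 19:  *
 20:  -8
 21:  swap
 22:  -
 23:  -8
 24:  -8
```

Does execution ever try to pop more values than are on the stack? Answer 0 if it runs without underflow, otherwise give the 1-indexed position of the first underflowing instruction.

8      : 8
-1     : 8 -1
*      : -8
5      : -8 5
swap   : 5 -8
dup    : 5 -8 -8
dup    : 5 -8 -8 -8
drop   : 5 -8 -8
over   : 5 -8 -8 -8
swap   : 5 -8 -8 -8
+      : 5 -8 -16
*      : 5 128
-8     : 5 128 -8
*      : 5 -1024
negate : 5 1024
+      : 1029
negate : -1029
1      : -1029 1
*      : -1029
-8     : -1029 -8
swap   : -8 -1029
-      : 1021
-8     : 1021 -8
-8     : 1021 -8 -8

0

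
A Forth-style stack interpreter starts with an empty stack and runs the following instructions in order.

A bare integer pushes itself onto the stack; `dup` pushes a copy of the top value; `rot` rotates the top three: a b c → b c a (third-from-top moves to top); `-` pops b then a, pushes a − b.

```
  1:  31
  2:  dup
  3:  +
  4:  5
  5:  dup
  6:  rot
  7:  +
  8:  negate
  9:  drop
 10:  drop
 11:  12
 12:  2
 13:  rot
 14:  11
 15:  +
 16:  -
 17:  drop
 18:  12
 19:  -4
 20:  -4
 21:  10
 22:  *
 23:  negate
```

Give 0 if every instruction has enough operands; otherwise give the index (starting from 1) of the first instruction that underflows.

13

31     : 31
dup    : 31 31
+      : 62
5      : 62 5
dup    : 62 5 5
rot    : 5 5 62
+      : 5 67
negate : 5 -67
drop   : 5
drop   : (empty)
12     : 12
2      : 12 2
rot  — needs 3 operands, stack has 2 → underflow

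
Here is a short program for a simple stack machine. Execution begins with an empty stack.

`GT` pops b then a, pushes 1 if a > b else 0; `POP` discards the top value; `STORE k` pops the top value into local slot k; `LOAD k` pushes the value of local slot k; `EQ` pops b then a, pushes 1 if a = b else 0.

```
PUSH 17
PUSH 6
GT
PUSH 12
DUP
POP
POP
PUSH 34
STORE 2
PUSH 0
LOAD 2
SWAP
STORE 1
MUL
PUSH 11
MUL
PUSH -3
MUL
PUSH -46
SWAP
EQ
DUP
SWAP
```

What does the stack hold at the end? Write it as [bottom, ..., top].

PUSH 17  : [17]
PUSH 6   : [17, 6]
GT       : [1]
PUSH 12  : [1, 12]
DUP      : [1, 12, 12]
POP      : [1, 12]
POP      : [1]
PUSH 34  : [1, 34]
STORE 2  : [1]
PUSH 0   : [1, 0]
LOAD 2   : [1, 0, 34]
SWAP     : [1, 34, 0]
STORE 1  : [1, 34]
MUL      : [34]
PUSH 11  : [34, 11]
MUL      : [374]
PUSH -3  : [374, -3]
MUL      : [-1122]
PUSH -46 : [-1122, -46]
SWAP     : [-46, -1122]
EQ       : [0]
DUP      : [0, 0]
SWAP     : [0, 0]

[0, 0]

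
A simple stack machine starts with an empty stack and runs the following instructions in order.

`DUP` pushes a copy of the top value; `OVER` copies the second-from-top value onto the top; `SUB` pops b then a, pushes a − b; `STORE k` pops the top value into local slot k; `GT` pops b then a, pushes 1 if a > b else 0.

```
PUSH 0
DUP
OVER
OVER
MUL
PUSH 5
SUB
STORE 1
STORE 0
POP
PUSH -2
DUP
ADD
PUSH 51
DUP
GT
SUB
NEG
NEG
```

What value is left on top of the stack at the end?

-4

PUSH 0  → 0
DUP     → 0 0
OVER    → 0 0 0
OVER    → 0 0 0 0
MUL     → 0 0 0
PUSH 5  → 0 0 0 5
SUB     → 0 0 -5
STORE 1 → 0 0
STORE 0 → 0
POP     → (empty)
PUSH -2 → -2
DUP     → -2 -2
ADD     → -4
PUSH 51 → -4 51
DUP     → -4 51 51
GT      → -4 0
SUB     → -4
NEG     → 4
NEG     → -4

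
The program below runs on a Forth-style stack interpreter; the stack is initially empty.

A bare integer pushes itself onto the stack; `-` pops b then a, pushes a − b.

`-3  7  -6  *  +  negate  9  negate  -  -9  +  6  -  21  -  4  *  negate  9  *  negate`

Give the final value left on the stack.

-3      [-3]
7       [-3, 7]
-6      [-3, 7, -6]
*       [-3, -42]
+       [-45]
negate  [45]
9       [45, 9]
negate  [45, -9]
-       [54]
-9      [54, -9]
+       [45]
6       [45, 6]
-       [39]
21      [39, 21]
-       [18]
4       [18, 4]
*       [72]
negate  [-72]
9       [-72, 9]
*       [-648]
negate  [648]

648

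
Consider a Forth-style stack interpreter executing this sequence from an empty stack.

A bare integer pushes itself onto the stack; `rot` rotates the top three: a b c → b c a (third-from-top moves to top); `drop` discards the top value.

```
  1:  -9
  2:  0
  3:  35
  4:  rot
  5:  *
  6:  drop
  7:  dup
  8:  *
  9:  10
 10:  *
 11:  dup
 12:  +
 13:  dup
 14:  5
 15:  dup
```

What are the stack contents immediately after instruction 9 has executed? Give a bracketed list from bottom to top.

-9   → [-9]
0    → [-9, 0]
35   → [-9, 0, 35]
rot  → [0, 35, -9]
*    → [0, -315]
drop → [0]
dup  → [0, 0]
*    → [0]
10   → [0, 10]

[0, 10]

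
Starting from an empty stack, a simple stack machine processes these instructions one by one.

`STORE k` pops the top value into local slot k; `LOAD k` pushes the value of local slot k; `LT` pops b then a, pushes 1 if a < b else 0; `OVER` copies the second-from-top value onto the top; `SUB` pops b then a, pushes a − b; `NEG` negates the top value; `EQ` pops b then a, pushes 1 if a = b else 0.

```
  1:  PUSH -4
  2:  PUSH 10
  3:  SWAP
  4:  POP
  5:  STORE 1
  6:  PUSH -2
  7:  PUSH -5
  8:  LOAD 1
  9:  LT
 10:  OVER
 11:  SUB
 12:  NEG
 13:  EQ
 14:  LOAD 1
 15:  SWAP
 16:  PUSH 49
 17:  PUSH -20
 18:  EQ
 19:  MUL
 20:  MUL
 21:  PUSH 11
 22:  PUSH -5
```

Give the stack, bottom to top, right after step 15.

[10, 0]

PUSH -4 : -4
PUSH 10 : -4 10
SWAP    : 10 -4
POP     : 10
STORE 1 : (empty)
PUSH -2 : -2
PUSH -5 : -2 -5
LOAD 1  : -2 -5 10
LT      : -2 1
OVER    : -2 1 -2
SUB     : -2 3
NEG     : -2 -3
EQ      : 0
LOAD 1  : 0 10
SWAP    : 10 0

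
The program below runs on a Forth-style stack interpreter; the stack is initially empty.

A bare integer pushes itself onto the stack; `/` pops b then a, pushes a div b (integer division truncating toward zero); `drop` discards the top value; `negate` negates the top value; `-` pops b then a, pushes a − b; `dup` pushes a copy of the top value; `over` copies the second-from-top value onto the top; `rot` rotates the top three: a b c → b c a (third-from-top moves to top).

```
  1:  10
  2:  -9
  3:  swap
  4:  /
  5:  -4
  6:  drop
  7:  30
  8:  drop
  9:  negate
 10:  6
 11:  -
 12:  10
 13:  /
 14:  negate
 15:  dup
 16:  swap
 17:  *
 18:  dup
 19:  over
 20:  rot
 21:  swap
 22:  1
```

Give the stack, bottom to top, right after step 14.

10     -> 10
-9     -> 10 -9
swap   -> -9 10
/      -> 0
-4     -> 0 -4
drop   -> 0
30     -> 0 30
drop   -> 0
negate -> 0
6      -> 0 6
-      -> -6
10     -> -6 10
/      -> 0
negate -> 0

[0]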